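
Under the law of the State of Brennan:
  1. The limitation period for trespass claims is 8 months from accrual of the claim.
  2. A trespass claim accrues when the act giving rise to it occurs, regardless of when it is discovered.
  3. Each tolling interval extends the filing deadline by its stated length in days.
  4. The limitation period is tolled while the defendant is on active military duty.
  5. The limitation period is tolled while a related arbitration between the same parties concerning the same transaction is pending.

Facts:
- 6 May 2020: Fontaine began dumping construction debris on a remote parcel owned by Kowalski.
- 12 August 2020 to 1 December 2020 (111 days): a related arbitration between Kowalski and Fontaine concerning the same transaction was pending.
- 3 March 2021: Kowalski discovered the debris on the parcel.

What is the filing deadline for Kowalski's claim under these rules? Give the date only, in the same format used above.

Accrual is governed by the date of the act, so the period began to run on 6 May 2020; the later discovery on 3 March 2021 is irrelevant under the stated rule.
8 months from 6 May 2020 is 6 January 2021.
Because the pending related arbitration ran from 12 August 2020 to 1 December 2020, the deadline is extended by 111 days to 27 April 2021.

27 April 2021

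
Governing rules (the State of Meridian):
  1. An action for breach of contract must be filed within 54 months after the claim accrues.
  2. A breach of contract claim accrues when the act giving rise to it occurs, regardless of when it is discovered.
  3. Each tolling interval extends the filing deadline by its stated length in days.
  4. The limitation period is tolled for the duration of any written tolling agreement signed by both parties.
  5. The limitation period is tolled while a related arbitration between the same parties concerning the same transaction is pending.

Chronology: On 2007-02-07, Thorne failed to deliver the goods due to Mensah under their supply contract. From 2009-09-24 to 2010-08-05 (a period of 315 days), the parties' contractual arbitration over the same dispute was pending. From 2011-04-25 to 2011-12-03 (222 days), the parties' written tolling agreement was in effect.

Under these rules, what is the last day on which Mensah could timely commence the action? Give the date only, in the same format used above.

The limitation period began to run on 2007-02-07.
The untolled deadline — 54 months after 2007-02-07 — is 2011-08-07.
Because the pending related arbitration ran from 2009-09-24 to 2010-08-05, the deadline is extended by 315 days to 2012-06-17.
The period was tolled for 222 days by the written tolling agreement (2011-04-25 to 2011-12-03), pushing the deadline to 2013-01-25.

2013-01-25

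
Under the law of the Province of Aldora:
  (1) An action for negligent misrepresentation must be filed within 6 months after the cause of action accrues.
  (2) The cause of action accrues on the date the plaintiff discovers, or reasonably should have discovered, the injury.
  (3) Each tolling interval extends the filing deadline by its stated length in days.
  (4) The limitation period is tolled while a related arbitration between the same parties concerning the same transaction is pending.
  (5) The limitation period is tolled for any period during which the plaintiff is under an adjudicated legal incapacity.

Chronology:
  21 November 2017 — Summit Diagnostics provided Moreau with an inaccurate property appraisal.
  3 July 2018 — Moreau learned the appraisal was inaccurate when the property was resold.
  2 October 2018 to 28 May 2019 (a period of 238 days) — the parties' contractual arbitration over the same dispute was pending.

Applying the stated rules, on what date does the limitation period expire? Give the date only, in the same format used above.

Under the discovery rule, the claim accrued on 3 July 2018, when Moreau discovered the injury — not on the 21 November 2017 date of the underlying act.
The untolled deadline — 6 months after 3 July 2018 — is 3 January 2019.
Because the pending related arbitration ran from 2 October 2018 to 28 May 2019, the deadline is extended by 238 days to 29 August 2019.

29 August 2019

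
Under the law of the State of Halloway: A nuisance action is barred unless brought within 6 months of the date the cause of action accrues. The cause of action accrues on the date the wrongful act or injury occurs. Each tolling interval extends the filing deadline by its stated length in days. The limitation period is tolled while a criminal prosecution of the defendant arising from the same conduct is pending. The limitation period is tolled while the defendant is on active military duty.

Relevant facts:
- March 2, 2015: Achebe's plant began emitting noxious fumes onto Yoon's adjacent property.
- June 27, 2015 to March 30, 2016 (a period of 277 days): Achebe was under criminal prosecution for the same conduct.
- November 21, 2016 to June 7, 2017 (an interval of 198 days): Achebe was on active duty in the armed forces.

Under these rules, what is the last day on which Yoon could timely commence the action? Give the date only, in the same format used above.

The claim accrued on March 2, 2015, when the wrongful act occurred.
Adding the 6 months base period to March 2, 2015 gives a deadline of September 2, 2015, before any tolling.
The pending criminal prosecution from June 27, 2015 to March 30, 2016 tolled the period for 277 days, extending the deadline to June 5, 2016.
By the time the defendant's active military service began on November 21, 2016, the limitation period had already expired on June 5, 2016; that interval cannot revive it.

June 5, 2016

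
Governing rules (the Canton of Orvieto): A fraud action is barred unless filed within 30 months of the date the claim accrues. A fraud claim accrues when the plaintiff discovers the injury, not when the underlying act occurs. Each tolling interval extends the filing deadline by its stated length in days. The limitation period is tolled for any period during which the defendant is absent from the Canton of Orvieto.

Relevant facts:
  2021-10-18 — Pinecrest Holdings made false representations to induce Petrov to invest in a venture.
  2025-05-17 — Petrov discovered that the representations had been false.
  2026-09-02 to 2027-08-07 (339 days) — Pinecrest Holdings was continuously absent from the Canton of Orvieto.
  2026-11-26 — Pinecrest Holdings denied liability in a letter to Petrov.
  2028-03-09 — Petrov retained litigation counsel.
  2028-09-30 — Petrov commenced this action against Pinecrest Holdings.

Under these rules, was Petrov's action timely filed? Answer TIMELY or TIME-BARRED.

TIMELY

The claim did not accrue until Petrov discovered the injury on 2025-05-17; the 2021-10-18 act date does not start the clock under the stated rule.
30 months from 2025-05-17 is 2027-11-17.
Because the defendant's absence from the jurisdiction ran from 2026-09-02 to 2027-08-07, the deadline is extended by 339 days to 2028-10-21.
The other events in the timeline have no effect on the limitation period under the stated rules.
Petrov filed on 2028-09-30, before the 2028-10-21 deadline, so the action is timely.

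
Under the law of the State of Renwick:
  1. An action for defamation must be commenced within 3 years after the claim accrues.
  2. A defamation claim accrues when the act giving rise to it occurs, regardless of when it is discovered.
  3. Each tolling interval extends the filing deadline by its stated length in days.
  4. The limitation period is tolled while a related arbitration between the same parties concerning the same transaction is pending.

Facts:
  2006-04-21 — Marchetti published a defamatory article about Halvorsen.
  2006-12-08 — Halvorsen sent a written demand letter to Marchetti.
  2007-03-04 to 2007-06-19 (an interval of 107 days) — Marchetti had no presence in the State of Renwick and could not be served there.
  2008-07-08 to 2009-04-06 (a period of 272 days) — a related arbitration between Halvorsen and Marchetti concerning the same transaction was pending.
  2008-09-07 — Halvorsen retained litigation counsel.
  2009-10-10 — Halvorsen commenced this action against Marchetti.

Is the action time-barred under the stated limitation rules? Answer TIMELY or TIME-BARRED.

TIMELY

The claim accrued on 2006-04-21, the date of the act.
Adding the 3 years base period to 2006-04-21 gives a deadline of 2009-04-21, before any tolling.
Because the pending related arbitration ran from 2008-07-08 to 2009-04-06, the deadline is extended by 272 days to 2010-01-18.
No stated provision tolls the period for the defendant's absence, so the interval from 2007-03-04 to 2007-06-19 has no effect on the deadline.
The other events in the timeline have no effect on the limitation period under the stated rules.
The 2009-10-10 filing precedes the 2010-01-18 deadline; the claim is timely.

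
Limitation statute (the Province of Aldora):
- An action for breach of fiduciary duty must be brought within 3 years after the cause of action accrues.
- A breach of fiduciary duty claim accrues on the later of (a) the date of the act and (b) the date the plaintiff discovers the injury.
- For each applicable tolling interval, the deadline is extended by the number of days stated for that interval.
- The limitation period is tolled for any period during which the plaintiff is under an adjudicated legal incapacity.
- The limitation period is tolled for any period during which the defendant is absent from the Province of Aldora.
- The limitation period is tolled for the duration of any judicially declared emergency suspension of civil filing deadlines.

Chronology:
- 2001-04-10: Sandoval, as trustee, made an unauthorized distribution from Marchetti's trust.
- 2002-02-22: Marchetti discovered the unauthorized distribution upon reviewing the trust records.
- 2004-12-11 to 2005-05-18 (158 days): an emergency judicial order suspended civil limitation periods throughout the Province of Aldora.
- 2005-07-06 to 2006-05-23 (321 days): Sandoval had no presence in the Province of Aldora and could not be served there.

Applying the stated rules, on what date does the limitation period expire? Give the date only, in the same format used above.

2006-06-16

Taking the later of the act (2001-04-10) and discovery (2002-02-22), the claim accrued on 2002-02-22.
3 years from 2002-02-22 is 2005-02-22.
The period was tolled for 158 days by the emergency suspension of filing deadlines (2004-12-11 to 2005-05-18), pushing the deadline to 2005-07-30.
Because the defendant's absence from the jurisdiction ran from 2005-07-06 to 2006-05-23, the deadline is extended by 321 days to 2006-06-16.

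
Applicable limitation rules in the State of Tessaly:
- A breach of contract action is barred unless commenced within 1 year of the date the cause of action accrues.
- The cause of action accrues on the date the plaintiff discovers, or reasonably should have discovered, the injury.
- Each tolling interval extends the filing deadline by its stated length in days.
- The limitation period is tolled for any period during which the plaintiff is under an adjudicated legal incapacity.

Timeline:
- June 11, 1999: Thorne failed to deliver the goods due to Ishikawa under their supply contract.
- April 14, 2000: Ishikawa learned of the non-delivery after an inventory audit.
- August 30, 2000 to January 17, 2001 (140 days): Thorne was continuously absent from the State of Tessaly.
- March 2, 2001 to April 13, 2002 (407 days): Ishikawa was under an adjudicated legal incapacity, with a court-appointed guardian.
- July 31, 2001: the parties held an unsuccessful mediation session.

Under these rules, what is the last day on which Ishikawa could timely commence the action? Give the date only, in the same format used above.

The claim did not accrue until Ishikawa discovered the injury on April 14, 2000; the June 11, 1999 act date does not start the clock under the stated rule.
1 year from April 14, 2000 is April 14, 2001.
The plaintiff's legal incapacity from March 2, 2001 to April 13, 2002 tolled the period for 407 days, extending the deadline to May 26, 2002.
Although the defendant's absence ran from August 30, 2000 to January 17, 2001, the stated rules do not make that a tolling event, so it is disregarded.
None of the other events listed affects the running of the period under the stated rules.

May 26, 2002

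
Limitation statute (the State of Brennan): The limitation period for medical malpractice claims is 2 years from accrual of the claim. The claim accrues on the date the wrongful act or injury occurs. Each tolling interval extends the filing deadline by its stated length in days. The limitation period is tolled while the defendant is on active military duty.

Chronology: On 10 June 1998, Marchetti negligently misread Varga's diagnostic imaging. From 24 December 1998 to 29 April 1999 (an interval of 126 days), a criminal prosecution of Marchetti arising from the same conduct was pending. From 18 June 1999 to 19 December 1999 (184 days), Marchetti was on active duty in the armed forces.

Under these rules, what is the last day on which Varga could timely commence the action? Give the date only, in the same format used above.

The claim accrued on 10 June 1998, when the wrongful act occurred.
2 years from 10 June 1998 is 10 June 2000.
Because the defendant's active military service ran from 18 June 1999 to 19 December 1999, the deadline is extended by 184 days to 11 December 2000.
Although a criminal prosecution ran from 24 December 1998 to 29 April 1999, the stated rules do not make that a tolling event, so it is disregarded.

11 December 2000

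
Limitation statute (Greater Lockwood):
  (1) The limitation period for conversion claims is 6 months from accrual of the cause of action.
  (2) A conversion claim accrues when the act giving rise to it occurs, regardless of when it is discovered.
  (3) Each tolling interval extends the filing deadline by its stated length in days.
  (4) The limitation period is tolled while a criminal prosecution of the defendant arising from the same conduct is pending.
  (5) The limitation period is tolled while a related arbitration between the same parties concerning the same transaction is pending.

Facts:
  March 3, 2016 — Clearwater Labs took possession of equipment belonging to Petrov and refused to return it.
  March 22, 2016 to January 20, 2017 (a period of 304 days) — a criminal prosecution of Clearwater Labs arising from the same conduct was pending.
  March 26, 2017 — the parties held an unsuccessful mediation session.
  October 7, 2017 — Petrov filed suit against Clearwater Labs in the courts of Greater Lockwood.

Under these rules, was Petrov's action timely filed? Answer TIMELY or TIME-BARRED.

TIME-BARRED

The limitation period began to run on March 3, 2016.
The untolled deadline — 6 months after March 3, 2016 — is September 3, 2016.
The pending criminal prosecution from March 22, 2016 to January 20, 2017 tolled the period for 304 days, extending the deadline to July 4, 2017.
None of the other events listed affects the running of the period under the stated rules.
Filing on October 7, 2017 missed the July 4, 2017 deadline — the action is time-barred.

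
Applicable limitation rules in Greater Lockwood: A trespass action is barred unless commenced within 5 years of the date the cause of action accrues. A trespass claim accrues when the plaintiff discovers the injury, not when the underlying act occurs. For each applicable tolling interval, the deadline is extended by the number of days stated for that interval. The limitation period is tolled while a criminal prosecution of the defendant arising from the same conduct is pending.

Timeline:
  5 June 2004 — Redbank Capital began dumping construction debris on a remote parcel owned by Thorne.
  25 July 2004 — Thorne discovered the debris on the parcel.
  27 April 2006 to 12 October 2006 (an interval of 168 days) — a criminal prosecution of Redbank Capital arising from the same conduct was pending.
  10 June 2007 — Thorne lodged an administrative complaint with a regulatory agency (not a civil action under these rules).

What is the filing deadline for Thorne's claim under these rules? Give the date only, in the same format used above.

Under the discovery rule, the claim accrued on 25 July 2004, when Thorne discovered the injury — not on the 5 June 2004 date of the underlying act.
The untolled deadline — 5 years after 25 July 2004 — is 25 July 2009.
Because the pending criminal prosecution ran from 27 April 2006 to 12 October 2006, the deadline is extended by 168 days to 9 January 2010.
The other events in the timeline have no effect on the limitation period under the stated rules.

9 January 2010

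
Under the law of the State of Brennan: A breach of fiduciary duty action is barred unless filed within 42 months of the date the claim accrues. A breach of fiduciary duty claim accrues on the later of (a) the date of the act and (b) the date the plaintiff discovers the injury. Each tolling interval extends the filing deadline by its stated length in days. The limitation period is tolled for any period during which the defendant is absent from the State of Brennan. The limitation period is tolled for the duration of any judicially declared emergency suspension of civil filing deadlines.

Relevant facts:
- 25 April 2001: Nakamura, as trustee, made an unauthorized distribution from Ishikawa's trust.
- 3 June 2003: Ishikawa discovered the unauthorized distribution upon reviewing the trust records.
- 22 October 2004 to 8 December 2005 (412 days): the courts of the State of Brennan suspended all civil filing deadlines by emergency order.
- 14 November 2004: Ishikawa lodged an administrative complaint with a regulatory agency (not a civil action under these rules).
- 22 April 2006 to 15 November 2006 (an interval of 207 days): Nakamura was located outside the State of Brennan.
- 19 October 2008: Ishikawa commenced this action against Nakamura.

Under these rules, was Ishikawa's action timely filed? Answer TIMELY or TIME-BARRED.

TIME-BARRED

Taking the later of the act (25 April 2001) and discovery (3 June 2003), the claim accrued on 3 June 2003.
The untolled deadline — 42 months after 3 June 2003 — is 3 December 2006.
Because the emergency suspension of filing deadlines ran from 22 October 2004 to 8 December 2005, the deadline is extended by 412 days to 19 January 2008.
The defendant's absence from the jurisdiction from 22 April 2006 to 15 November 2006 tolled the period for 207 days, extending the deadline to 13 August 2008.
None of the other events listed affects the running of the period under the stated rules.
Ishikawa filed on 19 October 2008, after the 13 August 2008 deadline, so the action is time-barred.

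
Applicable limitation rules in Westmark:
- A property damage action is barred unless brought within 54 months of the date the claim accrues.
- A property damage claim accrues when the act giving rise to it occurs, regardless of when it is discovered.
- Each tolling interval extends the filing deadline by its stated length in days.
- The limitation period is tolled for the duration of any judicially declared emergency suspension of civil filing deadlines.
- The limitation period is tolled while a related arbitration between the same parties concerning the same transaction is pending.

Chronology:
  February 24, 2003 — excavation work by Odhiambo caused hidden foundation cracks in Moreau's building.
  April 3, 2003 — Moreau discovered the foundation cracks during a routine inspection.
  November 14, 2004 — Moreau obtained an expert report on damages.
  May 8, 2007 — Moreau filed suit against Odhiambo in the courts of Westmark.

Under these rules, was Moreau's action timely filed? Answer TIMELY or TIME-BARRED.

TIMELY

The claim accrued on February 24, 2003, when the wrongful act occurred; under the stated occurrence rule the April 3, 2003 discovery does not delay accrual.
The untolled deadline — 54 months after February 24, 2003 — is August 24, 2007.
None of the other events listed affects the running of the period under the stated rules.
Filing on May 8, 2007 beat the August 24, 2007 deadline — the action is timely.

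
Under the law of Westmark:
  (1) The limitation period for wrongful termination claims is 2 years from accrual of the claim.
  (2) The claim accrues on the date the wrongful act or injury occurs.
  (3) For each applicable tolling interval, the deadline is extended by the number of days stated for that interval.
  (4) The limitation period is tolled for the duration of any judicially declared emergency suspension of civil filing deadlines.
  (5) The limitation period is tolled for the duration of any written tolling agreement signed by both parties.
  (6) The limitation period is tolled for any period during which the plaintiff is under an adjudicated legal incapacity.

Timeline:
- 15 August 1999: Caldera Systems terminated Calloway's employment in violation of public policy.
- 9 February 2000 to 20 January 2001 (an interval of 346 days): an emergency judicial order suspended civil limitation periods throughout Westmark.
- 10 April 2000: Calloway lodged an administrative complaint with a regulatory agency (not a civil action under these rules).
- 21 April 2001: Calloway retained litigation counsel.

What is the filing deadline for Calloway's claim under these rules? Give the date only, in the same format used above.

27 July 2002

The claim accrued on 15 August 1999, the date of the act.
The untolled deadline — 2 years after 15 August 1999 — is 15 August 2001.
The period was tolled for 346 days by the emergency suspension of filing deadlines (9 February 2000 to 20 January 2001), pushing the deadline to 27 July 2002.
The other events in the timeline have no effect on the limitation period under the stated rules.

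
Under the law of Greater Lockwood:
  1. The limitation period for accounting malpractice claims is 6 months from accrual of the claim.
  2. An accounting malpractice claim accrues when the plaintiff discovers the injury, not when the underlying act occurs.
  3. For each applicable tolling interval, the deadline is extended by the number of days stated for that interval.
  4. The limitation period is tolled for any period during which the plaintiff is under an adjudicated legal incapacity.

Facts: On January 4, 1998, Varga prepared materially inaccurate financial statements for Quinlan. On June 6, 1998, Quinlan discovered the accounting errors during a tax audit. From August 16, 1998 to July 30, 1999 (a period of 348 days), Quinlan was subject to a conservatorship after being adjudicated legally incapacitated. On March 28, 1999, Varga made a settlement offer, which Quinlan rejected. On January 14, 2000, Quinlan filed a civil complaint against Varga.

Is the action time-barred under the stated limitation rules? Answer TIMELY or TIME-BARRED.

Accrual is tied to discovery, so the period began on June 6, 1998 rather than on January 4, 1998 when the act occurred.
The untolled deadline — 6 months after June 6, 1998 — is December 6, 1998.
The period was tolled for 348 days by the plaintiff's legal incapacity (August 16, 1998 to July 30, 1999), pushing the deadline to November 19, 1999.
Nothing else in the chronology tolls or restarts the period.
The January 14, 2000 filing falls after the November 19, 1999 deadline; the claim is time-barred.

TIME-BARRED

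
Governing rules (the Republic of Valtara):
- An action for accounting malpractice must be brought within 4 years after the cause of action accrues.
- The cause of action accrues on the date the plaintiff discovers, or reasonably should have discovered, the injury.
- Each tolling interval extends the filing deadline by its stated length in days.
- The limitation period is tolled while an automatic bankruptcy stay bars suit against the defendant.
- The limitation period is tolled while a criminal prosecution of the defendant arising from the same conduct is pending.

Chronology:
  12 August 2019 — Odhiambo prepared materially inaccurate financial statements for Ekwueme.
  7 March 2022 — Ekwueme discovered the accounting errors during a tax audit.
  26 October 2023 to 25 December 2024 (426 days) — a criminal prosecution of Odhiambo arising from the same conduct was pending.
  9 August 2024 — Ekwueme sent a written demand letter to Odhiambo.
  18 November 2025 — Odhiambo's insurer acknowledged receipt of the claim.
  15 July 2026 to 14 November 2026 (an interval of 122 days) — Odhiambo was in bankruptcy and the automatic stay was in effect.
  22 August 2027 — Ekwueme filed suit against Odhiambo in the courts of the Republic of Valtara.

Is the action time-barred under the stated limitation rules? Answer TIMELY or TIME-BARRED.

The claim did not accrue until Ekwueme discovered the injury on 7 March 2022; the 12 August 2019 act date does not start the clock under the stated rule.
The untolled deadline — 4 years after 7 March 2022 — is 7 March 2026.
The period was tolled for 426 days by the pending criminal prosecution (26 October 2023 to 25 December 2024), pushing the deadline to 7 May 2027.
Because the automatic bankruptcy stay ran from 15 July 2026 to 14 November 2026, the deadline is extended by 122 days to 6 September 2027.
The other events in the timeline have no effect on the limitation period under the stated rules.
The 22 August 2027 filing precedes the 6 September 2027 deadline; the claim is timely.

TIMELY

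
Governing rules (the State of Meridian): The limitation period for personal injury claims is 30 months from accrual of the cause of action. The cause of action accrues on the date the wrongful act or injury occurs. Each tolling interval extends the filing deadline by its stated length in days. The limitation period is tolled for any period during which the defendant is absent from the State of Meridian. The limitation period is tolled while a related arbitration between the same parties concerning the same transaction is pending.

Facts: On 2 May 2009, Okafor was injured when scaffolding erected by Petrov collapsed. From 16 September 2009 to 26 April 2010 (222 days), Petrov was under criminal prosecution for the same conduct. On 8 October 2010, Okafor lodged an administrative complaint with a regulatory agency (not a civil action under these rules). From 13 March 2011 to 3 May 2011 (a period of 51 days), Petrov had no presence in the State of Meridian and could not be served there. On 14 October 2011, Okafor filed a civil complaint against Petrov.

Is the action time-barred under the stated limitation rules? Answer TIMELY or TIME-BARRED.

The limitation period began to run on 2 May 2009.
Adding the 30 months base period to 2 May 2009 gives a deadline of 2 November 2011, before any tolling.
The period was tolled for 51 days by the defendant's absence from the jurisdiction (13 March 2011 to 3 May 2011), pushing the deadline to 23 December 2011.
No stated provision tolls the period for a criminal prosecution, so the interval from 16 September 2009 to 26 April 2010 has no effect on the deadline.
The other events in the timeline have no effect on the limitation period under the stated rules.
Okafor filed on 14 October 2011, before the 23 December 2011 deadline, so the action is timely.

TIMELY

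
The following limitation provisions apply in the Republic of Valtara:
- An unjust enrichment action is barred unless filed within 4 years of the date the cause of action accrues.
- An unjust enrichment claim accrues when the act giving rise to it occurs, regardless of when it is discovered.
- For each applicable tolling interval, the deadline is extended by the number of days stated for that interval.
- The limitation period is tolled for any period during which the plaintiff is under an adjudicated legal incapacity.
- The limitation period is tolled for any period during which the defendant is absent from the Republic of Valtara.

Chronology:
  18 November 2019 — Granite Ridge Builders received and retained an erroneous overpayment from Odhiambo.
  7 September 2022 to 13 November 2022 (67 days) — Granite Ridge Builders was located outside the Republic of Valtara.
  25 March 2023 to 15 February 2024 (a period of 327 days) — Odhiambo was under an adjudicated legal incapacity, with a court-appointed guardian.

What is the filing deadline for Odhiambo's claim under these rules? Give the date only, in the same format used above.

The claim accrued on 18 November 2019, when the wrongful act occurred.
4 years from 18 November 2019 is 18 November 2023.
The defendant's absence from the jurisdiction from 7 September 2022 to 13 November 2022 tolled the period for 67 days, extending the deadline to 24 January 2024.
The period was tolled for 327 days by the plaintiff's legal incapacity (25 March 2023 to 15 February 2024), pushing the deadline to 16 December 2024.

16 December 2024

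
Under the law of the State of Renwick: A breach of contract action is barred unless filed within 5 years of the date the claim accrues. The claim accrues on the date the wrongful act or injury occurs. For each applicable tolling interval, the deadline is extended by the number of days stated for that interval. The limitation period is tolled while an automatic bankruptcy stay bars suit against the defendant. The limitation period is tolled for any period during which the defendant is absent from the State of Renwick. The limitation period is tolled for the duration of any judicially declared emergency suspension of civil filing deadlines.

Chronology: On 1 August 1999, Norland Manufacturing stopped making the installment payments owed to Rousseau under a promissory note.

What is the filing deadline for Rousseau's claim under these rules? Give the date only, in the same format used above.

The limitation period began to run on 1 August 1999.
The untolled deadline — 5 years after 1 August 1999 — is 1 August 2004.

1 August 2004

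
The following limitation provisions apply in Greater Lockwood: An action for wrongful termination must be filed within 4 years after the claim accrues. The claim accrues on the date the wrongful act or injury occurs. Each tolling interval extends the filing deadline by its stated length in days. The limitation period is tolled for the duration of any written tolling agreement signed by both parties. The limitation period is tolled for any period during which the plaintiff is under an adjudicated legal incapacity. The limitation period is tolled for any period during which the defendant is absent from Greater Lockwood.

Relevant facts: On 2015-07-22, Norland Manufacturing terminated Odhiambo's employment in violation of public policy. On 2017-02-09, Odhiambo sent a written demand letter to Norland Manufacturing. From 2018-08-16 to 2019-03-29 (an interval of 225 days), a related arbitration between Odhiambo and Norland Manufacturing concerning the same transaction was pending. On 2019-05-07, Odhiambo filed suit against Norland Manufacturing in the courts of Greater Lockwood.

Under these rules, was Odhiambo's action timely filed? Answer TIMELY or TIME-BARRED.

TIMELY

The claim accrued on 2015-07-22, the date of the act.
The untolled deadline — 4 years after 2015-07-22 — is 2019-07-22.
Although a pending arbitration ran from 2018-08-16 to 2019-03-29, the stated rules do not make that a tolling event, so it is disregarded.
None of the other events listed affects the running of the period under the stated rules.
Odhiambo filed on 2019-05-07, before the 2019-07-22 deadline, so the action is timely.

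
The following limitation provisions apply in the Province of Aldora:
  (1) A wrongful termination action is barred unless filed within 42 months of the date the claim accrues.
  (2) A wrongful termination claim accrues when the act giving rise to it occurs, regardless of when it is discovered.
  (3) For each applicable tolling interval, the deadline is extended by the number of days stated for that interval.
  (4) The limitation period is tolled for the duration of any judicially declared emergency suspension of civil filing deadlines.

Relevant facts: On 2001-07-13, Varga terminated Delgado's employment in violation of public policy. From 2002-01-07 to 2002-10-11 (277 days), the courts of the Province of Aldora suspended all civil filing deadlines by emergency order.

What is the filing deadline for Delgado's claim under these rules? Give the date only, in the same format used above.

2005-10-17

The limitation period began to run on 2001-07-13.
Adding the 42 months base period to 2001-07-13 gives a deadline of 2005-01-13, before any tolling.
The emergency suspension of filing deadlines from 2002-01-07 to 2002-10-11 tolled the period for 277 days, extending the deadline to 2005-10-17.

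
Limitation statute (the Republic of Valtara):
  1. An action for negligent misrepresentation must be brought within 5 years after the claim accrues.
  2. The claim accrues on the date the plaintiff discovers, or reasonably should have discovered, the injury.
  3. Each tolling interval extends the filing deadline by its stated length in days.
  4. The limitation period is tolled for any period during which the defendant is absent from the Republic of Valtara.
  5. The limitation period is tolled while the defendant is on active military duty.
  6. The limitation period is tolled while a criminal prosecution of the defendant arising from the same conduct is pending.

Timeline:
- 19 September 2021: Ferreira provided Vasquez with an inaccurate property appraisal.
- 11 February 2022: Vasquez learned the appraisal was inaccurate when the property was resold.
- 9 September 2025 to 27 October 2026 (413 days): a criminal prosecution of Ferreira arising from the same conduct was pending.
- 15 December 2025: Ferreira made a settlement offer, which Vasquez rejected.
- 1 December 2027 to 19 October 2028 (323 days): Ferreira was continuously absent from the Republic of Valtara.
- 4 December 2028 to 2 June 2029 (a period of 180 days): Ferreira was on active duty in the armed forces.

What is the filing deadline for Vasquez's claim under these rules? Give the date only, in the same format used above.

Accrual is tied to discovery, so the period began on 11 February 2022 rather than on 19 September 2021 when the act occurred.
Adding the 5 years base period to 11 February 2022 gives a deadline of 11 February 2027, before any tolling.
Because the pending criminal prosecution ran from 9 September 2025 to 27 October 2026, the deadline is extended by 413 days to 30 March 2028.
The period was tolled for 323 days by the defendant's absence from the jurisdiction (1 December 2027 to 19 October 2028), pushing the deadline to 16 February 2029.
The defendant's active military service from 4 December 2028 to 2 June 2029 tolled the period for 180 days, extending the deadline to 15 August 2029.
The other events in the timeline have no effect on the limitation period under the stated rules.

15 August 2029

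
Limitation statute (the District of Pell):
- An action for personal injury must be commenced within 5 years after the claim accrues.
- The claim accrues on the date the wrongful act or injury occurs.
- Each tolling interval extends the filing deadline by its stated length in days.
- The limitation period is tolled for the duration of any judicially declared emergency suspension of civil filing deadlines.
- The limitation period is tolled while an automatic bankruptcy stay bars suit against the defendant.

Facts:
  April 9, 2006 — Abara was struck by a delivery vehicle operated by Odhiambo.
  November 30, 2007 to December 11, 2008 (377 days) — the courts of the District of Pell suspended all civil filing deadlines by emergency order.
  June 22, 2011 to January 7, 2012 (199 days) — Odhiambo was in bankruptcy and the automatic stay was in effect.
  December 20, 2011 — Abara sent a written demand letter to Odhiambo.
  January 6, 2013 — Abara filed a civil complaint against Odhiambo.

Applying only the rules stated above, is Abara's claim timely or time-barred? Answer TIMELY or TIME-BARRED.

The limitation period began to run on April 9, 2006.
Adding the 5 years base period to April 9, 2006 gives a deadline of April 9, 2011, before any tolling.
The emergency suspension of filing deadlines from November 30, 2007 to December 11, 2008 tolled the period for 377 days, extending the deadline to April 20, 2012.
The automatic bankruptcy stay from June 22, 2011 to January 7, 2012 tolled the period for 199 days, extending the deadline to November 5, 2012.
None of the other events listed affects the running of the period under the stated rules.
Abara filed on January 6, 2013, after the November 5, 2012 deadline, so the action is time-barred.

TIME-BARRED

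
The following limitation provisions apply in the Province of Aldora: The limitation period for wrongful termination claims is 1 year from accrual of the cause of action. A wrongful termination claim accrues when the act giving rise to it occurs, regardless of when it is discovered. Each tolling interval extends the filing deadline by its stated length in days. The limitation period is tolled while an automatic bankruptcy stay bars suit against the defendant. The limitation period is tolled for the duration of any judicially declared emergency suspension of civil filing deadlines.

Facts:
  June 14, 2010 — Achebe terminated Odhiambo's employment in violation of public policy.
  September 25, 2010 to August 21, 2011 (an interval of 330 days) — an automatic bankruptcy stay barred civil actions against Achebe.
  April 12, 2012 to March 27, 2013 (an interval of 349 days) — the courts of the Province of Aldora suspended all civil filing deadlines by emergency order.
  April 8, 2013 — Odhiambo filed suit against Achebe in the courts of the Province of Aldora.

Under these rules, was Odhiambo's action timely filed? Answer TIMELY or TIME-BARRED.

TIMELY

The limitation period began to run on June 14, 2010.
The untolled deadline — 1 year after June 14, 2010 — is June 14, 2011.
The automatic bankruptcy stay from September 25, 2010 to August 21, 2011 tolled the period for 330 days, extending the deadline to May 9, 2012.
Because the emergency suspension of filing deadlines ran from April 12, 2012 to March 27, 2013, the deadline is extended by 349 days to April 23, 2013.
Filing on April 8, 2013 beat the April 23, 2013 deadline — the action is timely.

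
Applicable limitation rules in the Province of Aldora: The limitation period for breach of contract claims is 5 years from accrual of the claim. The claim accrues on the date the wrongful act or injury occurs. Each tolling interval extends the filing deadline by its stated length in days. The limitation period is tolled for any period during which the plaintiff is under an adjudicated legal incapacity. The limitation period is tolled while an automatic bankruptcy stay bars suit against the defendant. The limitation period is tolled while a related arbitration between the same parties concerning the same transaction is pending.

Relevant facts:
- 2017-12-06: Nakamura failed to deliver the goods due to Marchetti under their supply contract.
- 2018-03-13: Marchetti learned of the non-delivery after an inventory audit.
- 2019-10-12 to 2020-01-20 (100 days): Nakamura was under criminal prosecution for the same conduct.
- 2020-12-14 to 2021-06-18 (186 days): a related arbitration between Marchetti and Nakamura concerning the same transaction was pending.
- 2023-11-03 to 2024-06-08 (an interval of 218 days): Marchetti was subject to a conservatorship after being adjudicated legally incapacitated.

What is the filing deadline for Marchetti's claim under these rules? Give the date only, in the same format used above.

Because the rule ties accrual to occurrence, the claim accrued on 2017-12-06, not on the 2018-03-13 discovery date.
The untolled deadline — 5 years after 2017-12-06 — is 2022-12-06.
Because the pending related arbitration ran from 2020-12-14 to 2021-06-18, the deadline is extended by 186 days to 2023-06-10.
The plaintiff's legal incapacity starting 2023-11-03 came too late — the period had run on 2023-06-10 — and so does not extend the deadline.
Although a criminal prosecution ran from 2019-10-12 to 2020-01-20, the stated rules do not make that a tolling event, so it is disregarded.

2023-06-10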